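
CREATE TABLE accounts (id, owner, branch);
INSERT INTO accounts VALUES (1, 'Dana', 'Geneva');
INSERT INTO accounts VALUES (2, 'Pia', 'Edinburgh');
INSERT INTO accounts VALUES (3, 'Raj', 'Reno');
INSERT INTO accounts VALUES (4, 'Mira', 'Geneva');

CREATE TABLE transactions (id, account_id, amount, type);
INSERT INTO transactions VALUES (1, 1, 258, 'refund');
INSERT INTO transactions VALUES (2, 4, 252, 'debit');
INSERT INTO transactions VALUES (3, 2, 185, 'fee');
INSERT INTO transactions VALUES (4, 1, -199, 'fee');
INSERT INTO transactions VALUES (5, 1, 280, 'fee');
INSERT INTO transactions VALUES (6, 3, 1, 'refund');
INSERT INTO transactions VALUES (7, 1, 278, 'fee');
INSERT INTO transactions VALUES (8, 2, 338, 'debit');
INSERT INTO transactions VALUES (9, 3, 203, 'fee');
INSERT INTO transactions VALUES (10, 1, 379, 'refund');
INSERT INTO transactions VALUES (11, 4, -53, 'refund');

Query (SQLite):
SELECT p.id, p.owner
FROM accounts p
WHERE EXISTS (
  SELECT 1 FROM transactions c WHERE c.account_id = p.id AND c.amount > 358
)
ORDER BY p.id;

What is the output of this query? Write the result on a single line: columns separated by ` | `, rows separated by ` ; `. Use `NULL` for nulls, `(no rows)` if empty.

For each accounts row, check whether any transactions with matching account_id has amount > 358.
Keep rows where that is true.

1 | Dana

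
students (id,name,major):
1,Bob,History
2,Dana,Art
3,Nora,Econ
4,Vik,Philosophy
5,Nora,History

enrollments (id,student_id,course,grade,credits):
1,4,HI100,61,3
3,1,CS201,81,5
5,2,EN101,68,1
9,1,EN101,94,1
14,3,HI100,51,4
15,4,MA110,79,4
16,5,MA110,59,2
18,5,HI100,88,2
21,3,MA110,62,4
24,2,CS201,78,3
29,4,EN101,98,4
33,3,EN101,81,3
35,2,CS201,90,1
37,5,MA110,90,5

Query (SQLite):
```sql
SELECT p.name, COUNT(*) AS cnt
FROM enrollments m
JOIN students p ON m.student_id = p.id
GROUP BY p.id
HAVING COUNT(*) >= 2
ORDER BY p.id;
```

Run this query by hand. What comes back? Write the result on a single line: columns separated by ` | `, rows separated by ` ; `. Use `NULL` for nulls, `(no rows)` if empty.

Bob | 2 ; Dana | 3 ; Nora | 3 ; Vik | 3 ; Nora | 3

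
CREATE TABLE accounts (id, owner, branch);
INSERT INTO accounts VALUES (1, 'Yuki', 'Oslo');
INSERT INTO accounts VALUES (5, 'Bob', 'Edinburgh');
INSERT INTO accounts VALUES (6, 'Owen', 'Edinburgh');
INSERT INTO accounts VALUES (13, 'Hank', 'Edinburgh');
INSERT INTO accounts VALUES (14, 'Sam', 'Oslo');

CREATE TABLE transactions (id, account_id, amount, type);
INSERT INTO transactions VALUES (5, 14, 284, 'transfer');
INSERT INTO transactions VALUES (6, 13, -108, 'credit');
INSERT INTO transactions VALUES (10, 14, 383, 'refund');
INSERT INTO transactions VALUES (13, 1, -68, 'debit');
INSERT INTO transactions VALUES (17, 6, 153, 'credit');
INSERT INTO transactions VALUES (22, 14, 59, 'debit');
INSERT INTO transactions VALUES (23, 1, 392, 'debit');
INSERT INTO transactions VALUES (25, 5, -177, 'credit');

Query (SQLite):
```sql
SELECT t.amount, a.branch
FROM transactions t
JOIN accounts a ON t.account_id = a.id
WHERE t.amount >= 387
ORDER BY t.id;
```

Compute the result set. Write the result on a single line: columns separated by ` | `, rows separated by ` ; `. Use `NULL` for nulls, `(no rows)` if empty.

Each transactions row matches the accounts row where account_id = accounts.id.
Then keep rows with t.amount >= 387.

392 | Oslo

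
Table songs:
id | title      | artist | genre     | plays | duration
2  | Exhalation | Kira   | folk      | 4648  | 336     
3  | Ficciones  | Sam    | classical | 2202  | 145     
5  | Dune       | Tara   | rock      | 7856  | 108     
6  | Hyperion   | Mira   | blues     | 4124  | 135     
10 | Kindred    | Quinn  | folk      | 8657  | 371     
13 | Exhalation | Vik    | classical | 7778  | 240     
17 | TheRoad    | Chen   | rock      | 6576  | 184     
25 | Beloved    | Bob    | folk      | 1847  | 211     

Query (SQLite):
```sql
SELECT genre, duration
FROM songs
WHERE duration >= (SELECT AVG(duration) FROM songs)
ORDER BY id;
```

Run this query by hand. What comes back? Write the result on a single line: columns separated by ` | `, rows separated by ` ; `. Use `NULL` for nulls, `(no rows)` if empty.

folk | 336 ; folk | 371 ; classical | 240

Scalar subquery: AVG(duration) over all songs rows = 216.25.
Keep rows where duration >= that value.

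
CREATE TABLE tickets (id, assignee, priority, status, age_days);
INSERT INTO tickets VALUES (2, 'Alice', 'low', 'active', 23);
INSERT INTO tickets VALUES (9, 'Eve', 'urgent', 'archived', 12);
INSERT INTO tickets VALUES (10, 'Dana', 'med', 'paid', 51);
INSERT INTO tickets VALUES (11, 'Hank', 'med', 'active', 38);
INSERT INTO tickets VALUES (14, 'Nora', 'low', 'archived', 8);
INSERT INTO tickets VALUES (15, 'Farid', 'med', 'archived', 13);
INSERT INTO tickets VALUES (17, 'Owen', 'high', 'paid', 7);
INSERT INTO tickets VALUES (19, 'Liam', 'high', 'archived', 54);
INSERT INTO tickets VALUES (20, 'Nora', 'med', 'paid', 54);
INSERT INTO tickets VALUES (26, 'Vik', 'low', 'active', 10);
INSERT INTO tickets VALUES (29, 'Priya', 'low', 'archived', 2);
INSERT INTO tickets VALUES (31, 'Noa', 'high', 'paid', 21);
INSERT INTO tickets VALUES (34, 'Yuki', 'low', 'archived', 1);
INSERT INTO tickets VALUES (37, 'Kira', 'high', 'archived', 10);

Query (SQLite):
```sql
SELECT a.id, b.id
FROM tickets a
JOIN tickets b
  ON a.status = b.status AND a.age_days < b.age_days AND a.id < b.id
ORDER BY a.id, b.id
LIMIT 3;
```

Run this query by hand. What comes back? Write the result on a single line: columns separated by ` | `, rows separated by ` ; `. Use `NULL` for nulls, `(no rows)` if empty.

Pairs (a,b) with same status, a.age_days < b.age_days, a.id < b.id.
status groups: active:{2,11,26} archived:{9,14,15,19,29,34,37} paid:{10,17,20,31}
Ordered by (a.id, b.id); first 3.

2 | 11 ; 9 | 15 ; 9 | 19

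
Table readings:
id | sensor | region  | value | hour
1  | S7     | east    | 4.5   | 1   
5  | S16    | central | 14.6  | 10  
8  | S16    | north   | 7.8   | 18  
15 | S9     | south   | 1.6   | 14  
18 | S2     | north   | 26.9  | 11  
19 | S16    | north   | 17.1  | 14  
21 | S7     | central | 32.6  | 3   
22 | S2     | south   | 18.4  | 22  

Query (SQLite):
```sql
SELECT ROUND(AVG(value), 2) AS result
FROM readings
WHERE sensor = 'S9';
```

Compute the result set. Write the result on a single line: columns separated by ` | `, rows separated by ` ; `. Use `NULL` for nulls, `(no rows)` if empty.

Rows where sensor='S9' → value values: [1.6].
AVG = 1.6 / 1 (rounded to 2 dp).

1.6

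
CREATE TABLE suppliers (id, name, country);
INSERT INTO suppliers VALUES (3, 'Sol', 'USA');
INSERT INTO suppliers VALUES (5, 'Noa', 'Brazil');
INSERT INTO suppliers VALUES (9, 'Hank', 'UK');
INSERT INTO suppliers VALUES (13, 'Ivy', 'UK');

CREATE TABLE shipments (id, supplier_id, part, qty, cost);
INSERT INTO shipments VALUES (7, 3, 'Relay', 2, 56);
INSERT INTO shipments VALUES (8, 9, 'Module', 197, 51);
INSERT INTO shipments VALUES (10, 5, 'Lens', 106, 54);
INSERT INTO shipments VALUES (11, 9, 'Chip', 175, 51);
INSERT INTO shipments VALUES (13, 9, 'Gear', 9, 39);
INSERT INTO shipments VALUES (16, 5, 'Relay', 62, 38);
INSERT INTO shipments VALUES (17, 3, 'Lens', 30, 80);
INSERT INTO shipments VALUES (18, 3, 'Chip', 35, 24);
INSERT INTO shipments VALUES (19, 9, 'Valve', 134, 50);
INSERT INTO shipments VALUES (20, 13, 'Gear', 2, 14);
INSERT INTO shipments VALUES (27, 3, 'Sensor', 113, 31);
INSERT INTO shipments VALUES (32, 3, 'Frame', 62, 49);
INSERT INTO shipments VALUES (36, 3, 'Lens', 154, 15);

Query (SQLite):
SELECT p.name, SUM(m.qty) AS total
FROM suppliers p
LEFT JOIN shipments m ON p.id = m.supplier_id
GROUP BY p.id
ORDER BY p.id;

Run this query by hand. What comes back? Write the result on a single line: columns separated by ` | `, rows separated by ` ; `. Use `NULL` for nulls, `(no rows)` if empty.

Sol | 396 ; Noa | 168 ; Hank | 515 ; Ivy | 2

LEFT JOIN keeps every suppliers row; unmatched ones get NULL for shipments columns.
Group by suppliers.id and compute SUM(m.qty). SUM over an all-NULL group is NULL.
  3: ids {7, 17, 18, 27, 32, 36} → SUM(m.qty)=396
  5: ids {10, 16} → SUM(m.qty)=168
  9: ids {8, 11, 13, 19} → SUM(m.qty)=515
  13: ids {20} → SUM(m.qty)=2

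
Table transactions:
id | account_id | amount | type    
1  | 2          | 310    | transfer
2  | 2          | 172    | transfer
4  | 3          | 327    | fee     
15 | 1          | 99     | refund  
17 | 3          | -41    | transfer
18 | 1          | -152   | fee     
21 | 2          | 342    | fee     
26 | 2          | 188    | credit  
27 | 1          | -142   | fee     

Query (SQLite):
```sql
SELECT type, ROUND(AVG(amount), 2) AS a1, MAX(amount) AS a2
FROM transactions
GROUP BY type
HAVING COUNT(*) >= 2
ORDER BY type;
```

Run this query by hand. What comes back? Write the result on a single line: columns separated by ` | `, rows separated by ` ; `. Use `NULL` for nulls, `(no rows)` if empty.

Group transactions by type.
Per group compute: ROUND(AVG(amount), 2), MAX(amount).
HAVING: drop groups with fewer than 2 rows.
  credit: ids {26} → ROUND(AVG(amount), 2)=188, MAX(amount)=188
  fee: ids {4, 18, 21, 27} → ROUND(AVG(amount), 2)=93.75, MAX(amount)=342
  refund: ids {15} → ROUND(AVG(amount), 2)=99, MAX(amount)=99
  transfer: ids {1, 2, 17} → ROUND(AVG(amount), 2)=147, MAX(amount)=310

fee | 93.75 | 342 ; transfer | 147 | 310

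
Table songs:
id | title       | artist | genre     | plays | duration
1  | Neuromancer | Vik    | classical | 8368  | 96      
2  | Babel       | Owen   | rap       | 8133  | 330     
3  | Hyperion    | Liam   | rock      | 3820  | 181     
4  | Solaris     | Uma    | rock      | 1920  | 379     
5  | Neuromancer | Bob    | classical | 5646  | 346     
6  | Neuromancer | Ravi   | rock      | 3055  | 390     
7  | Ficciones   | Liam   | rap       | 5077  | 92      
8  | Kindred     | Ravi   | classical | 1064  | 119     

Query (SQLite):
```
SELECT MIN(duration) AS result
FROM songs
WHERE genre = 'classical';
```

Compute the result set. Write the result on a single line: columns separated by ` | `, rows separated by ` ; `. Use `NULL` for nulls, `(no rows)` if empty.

Rows where genre='classical' → duration values: [96, 346, 119].
MIN of non-NULL values = 96.

96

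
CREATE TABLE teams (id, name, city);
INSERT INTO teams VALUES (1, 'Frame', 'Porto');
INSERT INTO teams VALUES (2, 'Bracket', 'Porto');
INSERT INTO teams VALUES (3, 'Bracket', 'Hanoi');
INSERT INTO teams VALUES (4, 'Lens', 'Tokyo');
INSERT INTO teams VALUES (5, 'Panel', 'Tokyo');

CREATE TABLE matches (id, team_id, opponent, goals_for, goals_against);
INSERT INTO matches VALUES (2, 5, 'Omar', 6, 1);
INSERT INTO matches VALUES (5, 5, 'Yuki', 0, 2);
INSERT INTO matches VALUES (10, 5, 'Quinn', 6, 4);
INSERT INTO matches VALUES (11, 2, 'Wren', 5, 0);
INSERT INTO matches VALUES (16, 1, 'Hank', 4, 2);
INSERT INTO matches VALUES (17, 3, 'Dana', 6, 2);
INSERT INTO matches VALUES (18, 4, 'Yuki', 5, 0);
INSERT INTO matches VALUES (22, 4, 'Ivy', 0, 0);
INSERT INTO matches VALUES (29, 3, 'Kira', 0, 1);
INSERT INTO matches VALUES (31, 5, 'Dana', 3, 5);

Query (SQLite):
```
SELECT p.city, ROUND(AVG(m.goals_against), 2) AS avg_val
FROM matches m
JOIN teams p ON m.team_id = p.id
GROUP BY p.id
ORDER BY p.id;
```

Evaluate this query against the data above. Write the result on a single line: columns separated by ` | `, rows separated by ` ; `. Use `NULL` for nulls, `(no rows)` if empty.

Porto | 2 ; Porto | 0 ; Hanoi | 1.5 ; Tokyo | 0 ; Tokyo | 3

Join each matches row to its teams via team_id.
Group joined rows by teams.id; compute ROUND(AVG(m.goals_against), 2) per group.
  1: ids {16} → ROUND(AVG(m.goals_against), 2)=2
  2: ids {11} → ROUND(AVG(m.goals_against), 2)=0
  3: ids {17, 29} → ROUND(AVG(m.goals_against), 2)=1.5
  4: ids {18, 22} → ROUND(AVG(m.goals_against), 2)=0
  5: ids {2, 5, 10, 31} → ROUND(AVG(m.goals_against), 2)=3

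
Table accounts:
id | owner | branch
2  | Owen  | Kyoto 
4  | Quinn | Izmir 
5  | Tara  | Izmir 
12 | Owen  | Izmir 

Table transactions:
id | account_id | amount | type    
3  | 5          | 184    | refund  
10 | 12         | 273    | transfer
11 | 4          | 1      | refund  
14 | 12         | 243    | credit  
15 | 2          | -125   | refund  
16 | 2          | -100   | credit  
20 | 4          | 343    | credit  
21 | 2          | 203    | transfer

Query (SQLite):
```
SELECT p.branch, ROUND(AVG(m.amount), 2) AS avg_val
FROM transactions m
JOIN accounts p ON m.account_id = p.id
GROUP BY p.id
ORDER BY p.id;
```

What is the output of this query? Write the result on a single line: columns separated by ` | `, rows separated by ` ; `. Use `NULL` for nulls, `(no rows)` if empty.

Join each transactions row to its accounts via account_id.
Group joined rows by accounts.id; compute ROUND(AVG(m.amount), 2) per group.
  2: ids {15, 16, 21} → ROUND(AVG(m.amount), 2)=-7.33
  4: ids {11, 20} → ROUND(AVG(m.amount), 2)=172
  5: ids {3} → ROUND(AVG(m.amount), 2)=184
  12: ids {10, 14} → ROUND(AVG(m.amount), 2)=258

Kyoto | -7.33 ; Izmir | 172 ; Izmir | 184 ; Izmir | 258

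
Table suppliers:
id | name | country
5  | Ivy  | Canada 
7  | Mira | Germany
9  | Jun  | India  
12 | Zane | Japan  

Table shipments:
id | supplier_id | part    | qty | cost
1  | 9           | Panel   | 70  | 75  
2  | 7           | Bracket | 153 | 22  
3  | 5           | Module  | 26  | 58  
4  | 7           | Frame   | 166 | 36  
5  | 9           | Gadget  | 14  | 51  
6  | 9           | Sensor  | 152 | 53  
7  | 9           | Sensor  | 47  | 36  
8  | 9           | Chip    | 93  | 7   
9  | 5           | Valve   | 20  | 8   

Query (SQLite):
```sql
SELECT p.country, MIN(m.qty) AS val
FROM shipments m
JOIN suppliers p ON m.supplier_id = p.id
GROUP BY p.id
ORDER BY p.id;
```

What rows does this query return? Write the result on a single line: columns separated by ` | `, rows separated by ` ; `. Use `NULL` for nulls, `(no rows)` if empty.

Canada | 20 ; Germany | 153 ; India | 14

Join each shipments row to its suppliers via supplier_id.
Group joined rows by suppliers.id; compute MIN(m.qty) per group.
  5: ids {3, 9} → MIN(m.qty)=20
  7: ids {2, 4} → MIN(m.qty)=153
  9: ids {1, 5, 6, 7, 8} → MIN(m.qty)=14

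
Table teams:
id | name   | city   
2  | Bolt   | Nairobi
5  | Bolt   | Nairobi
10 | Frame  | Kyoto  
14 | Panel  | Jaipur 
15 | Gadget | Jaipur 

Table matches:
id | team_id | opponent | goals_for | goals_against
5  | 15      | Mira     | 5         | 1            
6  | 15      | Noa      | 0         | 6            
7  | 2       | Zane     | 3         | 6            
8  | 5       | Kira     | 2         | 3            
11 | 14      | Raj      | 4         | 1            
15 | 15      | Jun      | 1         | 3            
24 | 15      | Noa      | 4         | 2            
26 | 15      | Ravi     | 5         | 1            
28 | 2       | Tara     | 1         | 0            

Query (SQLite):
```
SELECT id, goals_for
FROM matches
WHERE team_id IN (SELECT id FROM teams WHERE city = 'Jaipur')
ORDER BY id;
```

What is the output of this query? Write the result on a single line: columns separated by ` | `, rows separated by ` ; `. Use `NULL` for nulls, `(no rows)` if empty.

Inner query: teams.id where city = 'Jaipur'.
Outer: keep matches rows whose team_id is in that set.
Inner query → {14, 15}

5 | 5 ; 6 | 0 ; 11 | 4 ; 15 | 1 ; 24 | 4 ; 26 | 5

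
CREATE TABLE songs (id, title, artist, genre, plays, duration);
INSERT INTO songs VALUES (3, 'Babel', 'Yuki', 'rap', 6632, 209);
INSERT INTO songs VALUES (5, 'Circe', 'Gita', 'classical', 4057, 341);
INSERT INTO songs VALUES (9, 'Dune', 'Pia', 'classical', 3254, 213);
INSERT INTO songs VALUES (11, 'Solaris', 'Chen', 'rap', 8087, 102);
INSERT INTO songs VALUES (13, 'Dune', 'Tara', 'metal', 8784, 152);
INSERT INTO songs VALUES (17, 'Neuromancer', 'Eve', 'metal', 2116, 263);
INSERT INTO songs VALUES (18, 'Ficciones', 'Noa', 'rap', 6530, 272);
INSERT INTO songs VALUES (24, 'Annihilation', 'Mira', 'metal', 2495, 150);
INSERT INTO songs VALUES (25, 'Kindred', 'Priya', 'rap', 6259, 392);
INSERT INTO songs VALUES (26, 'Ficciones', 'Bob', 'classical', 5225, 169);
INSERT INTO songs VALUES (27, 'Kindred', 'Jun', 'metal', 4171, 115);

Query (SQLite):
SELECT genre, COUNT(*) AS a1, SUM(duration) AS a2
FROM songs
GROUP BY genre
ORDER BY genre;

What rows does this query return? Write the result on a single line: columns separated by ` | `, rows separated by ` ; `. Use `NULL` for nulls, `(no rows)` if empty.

Group songs by genre.
Per group compute: COUNT(*), SUM(duration).
  classical: ids {5, 9, 26} → COUNT(*)=3, SUM(duration)=723
  metal: ids {13, 17, 24, 27} → COUNT(*)=4, SUM(duration)=680
  rap: ids {3, 11, 18, 25} → COUNT(*)=4, SUM(duration)=975

classical | 3 | 723 ; metal | 4 | 680 ; rap | 4 | 975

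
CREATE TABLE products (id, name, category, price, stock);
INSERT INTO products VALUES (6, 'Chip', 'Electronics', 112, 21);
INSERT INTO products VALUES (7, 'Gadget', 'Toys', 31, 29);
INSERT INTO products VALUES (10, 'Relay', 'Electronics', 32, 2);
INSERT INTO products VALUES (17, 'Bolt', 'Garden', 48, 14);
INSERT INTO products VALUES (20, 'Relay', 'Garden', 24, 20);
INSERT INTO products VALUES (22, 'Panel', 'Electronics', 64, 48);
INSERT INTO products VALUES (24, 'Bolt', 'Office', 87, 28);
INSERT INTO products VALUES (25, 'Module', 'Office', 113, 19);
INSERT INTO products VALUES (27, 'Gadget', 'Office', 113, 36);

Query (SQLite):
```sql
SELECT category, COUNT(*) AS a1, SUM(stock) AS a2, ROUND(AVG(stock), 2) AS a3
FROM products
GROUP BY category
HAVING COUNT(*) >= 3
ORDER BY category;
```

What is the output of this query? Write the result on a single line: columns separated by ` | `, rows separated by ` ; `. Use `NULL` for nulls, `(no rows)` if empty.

Group products by category.
Per group compute: COUNT(*), SUM(stock), ROUND(AVG(stock), 2).
HAVING: drop groups with fewer than 3 rows.
  Electronics: ids {6, 10, 22} → COUNT(*)=3, SUM(stock)=71, ROUND(AVG(stock), 2)=23.67
  Garden: ids {17, 20} → COUNT(*)=2, SUM(stock)=34, ROUND(AVG(stock), 2)=17
  Office: ids {24, 25, 27} → COUNT(*)=3, SUM(stock)=83, ROUND(AVG(stock), 2)=27.67
  Toys: ids {7} → COUNT(*)=1, SUM(stock)=29, ROUND(AVG(stock), 2)=29

Electronics | 3 | 71 | 23.67 ; Office | 3 | 83 | 27.67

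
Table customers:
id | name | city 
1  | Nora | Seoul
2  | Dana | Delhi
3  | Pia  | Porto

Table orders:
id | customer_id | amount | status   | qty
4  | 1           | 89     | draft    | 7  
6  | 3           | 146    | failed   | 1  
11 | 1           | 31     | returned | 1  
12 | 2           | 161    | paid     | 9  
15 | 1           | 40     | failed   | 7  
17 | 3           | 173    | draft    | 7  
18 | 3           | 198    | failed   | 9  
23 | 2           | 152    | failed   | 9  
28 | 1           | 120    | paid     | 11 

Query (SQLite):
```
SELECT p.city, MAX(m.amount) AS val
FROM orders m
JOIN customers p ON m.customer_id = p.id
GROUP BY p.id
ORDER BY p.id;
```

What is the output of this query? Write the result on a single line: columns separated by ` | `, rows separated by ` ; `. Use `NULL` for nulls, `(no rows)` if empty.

Seoul | 120 ; Delhi | 161 ; Porto | 198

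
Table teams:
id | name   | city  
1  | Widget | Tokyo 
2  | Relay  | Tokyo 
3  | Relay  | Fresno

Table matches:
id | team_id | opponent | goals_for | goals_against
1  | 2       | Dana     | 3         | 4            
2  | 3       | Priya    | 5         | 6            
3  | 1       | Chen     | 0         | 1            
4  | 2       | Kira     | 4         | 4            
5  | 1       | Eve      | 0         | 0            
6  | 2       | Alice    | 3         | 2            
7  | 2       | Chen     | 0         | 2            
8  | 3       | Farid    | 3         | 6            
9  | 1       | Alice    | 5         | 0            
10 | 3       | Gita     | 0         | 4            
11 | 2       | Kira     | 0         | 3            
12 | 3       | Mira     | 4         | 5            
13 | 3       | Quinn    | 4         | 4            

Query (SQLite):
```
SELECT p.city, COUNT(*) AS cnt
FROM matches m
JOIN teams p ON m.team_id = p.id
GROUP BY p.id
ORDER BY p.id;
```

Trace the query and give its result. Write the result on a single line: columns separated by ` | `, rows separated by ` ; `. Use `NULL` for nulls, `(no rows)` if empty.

Tokyo | 3 ; Tokyo | 5 ; Fresno | 5

Join each matches row to its teams via team_id.
Group joined rows by teams.id; compute COUNT(*) per group.
  1: ids {3, 5, 9} → COUNT(*)=3
  2: ids {1, 4, 6, 7, 11} → COUNT(*)=5
  3: ids {2, 8, 10, 12, 13} → COUNT(*)=5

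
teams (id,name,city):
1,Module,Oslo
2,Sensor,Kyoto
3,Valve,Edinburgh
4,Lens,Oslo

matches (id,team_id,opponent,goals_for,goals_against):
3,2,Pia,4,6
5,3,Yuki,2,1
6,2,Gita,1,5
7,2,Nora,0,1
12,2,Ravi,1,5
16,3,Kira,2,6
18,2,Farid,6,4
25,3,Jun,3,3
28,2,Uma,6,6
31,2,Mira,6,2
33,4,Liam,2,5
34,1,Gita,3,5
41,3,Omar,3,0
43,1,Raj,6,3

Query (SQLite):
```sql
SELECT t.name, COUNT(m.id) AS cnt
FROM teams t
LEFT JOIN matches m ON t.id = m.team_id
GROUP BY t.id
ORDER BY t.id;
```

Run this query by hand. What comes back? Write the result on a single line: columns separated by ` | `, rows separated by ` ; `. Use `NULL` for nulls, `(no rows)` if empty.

LEFT JOIN keeps every teams row; unmatched ones get NULL for matches columns.
Group by teams.id and compute COUNT(m.id). COUNT(col) of an all-NULL group is 0.
  1: ids {34, 43} → COUNT(m.id)=2
  2: ids {3, 6, 7, 12, 18, 28, 31} → COUNT(m.id)=7
  3: ids {5, 16, 25, 41} → COUNT(m.id)=4
  4: ids {33} → COUNT(m.id)=1

Module | 2 ; Sensor | 7 ; Valve | 4 ; Lens | 1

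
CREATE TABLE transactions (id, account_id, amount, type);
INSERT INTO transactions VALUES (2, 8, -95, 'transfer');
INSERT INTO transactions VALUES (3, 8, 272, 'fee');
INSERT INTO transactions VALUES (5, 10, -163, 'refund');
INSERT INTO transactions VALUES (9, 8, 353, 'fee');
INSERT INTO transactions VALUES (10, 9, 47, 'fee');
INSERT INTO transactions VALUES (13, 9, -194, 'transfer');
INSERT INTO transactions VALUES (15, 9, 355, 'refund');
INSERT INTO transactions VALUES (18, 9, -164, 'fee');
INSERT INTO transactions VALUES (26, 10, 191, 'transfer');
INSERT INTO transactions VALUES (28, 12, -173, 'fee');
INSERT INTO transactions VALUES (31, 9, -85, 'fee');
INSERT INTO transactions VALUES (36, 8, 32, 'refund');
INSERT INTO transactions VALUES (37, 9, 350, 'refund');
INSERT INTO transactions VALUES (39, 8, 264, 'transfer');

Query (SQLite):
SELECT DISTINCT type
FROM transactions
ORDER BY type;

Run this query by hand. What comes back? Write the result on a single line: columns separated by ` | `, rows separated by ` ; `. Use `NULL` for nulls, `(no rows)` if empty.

Collect distinct type values from transactions.

fee ; refund ; transfer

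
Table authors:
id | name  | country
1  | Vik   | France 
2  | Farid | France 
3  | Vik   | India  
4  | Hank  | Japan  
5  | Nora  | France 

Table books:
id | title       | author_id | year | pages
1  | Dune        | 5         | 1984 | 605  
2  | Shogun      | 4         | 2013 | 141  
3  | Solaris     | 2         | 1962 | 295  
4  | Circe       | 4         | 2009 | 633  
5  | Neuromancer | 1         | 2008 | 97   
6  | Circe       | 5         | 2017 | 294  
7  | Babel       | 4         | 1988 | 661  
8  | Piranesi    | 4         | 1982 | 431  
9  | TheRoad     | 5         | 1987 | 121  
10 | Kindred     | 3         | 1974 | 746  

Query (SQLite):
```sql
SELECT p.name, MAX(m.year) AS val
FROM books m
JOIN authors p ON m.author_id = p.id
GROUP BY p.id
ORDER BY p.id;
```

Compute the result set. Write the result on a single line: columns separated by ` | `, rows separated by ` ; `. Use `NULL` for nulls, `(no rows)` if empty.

Vik | 2008 ; Farid | 1962 ; Vik | 1974 ; Hank | 2013 ; Nora | 2017

Join each books row to its authors via author_id.
Group joined rows by authors.id; compute MAX(m.year) per group.
  1: ids {5} → MAX(m.year)=2008
  2: ids {3} → MAX(m.year)=1962
  3: ids {10} → MAX(m.year)=1974
  4: ids {2, 4, 7, 8} → MAX(m.year)=2013
  5: ids {1, 6, 9} → MAX(m.year)=2017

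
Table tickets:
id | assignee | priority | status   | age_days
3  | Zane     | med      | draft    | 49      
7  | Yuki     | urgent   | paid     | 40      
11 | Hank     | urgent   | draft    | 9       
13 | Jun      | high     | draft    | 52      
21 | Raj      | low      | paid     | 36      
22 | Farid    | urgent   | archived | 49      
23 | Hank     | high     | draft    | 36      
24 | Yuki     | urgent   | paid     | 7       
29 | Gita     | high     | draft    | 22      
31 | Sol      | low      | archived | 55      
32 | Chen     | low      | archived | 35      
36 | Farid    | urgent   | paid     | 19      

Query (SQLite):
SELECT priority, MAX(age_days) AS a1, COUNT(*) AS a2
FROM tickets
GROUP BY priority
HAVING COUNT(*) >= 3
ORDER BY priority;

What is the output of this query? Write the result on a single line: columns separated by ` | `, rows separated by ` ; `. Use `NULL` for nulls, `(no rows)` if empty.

Group tickets by priority.
Per group compute: MAX(age_days), COUNT(*).
HAVING: drop groups with fewer than 3 rows.
  high: ids {13, 23, 29} → MAX(age_days)=52, COUNT(*)=3
  low: ids {21, 31, 32} → MAX(age_days)=55, COUNT(*)=3
  med: ids {3} → MAX(age_days)=49, COUNT(*)=1
  urgent: ids {7, 11, 22, 24, 36} → MAX(age_days)=49, COUNT(*)=5

high | 52 | 3 ; low | 55 | 3 ; urgent | 49 | 5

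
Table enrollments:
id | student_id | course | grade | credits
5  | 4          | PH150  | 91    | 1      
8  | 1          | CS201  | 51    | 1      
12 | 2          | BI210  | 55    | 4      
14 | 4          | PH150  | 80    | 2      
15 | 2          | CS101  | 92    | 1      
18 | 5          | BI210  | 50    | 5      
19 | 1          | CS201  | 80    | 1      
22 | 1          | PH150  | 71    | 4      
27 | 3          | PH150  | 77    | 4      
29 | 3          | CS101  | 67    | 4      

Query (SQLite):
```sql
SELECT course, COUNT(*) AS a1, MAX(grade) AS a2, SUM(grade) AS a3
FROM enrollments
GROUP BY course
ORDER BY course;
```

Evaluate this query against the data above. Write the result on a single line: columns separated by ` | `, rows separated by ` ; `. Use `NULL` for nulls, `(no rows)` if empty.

BI210 | 2 | 55 | 105 ; CS101 | 2 | 92 | 159 ; CS201 | 2 | 80 | 131 ; PH150 | 4 | 91 | 319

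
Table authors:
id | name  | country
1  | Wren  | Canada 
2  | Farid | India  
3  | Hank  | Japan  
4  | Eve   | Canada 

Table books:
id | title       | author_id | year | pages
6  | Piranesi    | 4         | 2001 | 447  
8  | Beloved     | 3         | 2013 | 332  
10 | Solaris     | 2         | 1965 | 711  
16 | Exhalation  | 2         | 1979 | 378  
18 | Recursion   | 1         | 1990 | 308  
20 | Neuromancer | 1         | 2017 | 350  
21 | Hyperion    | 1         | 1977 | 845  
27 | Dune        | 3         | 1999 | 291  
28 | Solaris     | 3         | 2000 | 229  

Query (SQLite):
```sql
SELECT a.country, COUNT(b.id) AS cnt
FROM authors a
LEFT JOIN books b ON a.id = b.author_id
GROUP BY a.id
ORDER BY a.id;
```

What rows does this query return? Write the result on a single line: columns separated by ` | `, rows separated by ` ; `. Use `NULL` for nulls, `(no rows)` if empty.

Canada | 3 ; India | 2 ; Japan | 3 ; Canada | 1

LEFT JOIN keeps every authors row; unmatched ones get NULL for books columns.
Group by authors.id and compute COUNT(b.id). COUNT(col) of an all-NULL group is 0.
  1: ids {18, 20, 21} → COUNT(b.id)=3
  2: ids {10, 16} → COUNT(b.id)=2
  3: ids {8, 27, 28} → COUNT(b.id)=3
  4: ids {6} → COUNT(b.id)=1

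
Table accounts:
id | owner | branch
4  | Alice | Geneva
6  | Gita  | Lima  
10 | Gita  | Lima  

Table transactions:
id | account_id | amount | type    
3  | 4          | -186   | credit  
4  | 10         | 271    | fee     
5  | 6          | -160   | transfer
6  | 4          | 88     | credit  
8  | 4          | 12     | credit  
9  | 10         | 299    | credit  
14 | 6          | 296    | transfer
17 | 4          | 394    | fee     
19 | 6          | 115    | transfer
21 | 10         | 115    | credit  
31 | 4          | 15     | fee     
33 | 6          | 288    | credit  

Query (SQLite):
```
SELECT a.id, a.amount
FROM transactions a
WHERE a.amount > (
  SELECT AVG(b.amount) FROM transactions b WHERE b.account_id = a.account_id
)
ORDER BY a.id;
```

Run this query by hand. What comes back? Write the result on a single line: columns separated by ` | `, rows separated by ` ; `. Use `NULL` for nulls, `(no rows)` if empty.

For each transactions row a, compute AVG(amount) over rows sharing a.account_id.
Keep row a if a.amount > that per-group AVG.
  account_id=4: AVG(amount) = 64.6
  account_id=6: AVG(amount) = 134.75
  account_id=10: AVG(amount) = 228.333333

4 | 271 ; 6 | 88 ; 9 | 299 ; 14 | 296 ; 17 | 394 ; 33 | 288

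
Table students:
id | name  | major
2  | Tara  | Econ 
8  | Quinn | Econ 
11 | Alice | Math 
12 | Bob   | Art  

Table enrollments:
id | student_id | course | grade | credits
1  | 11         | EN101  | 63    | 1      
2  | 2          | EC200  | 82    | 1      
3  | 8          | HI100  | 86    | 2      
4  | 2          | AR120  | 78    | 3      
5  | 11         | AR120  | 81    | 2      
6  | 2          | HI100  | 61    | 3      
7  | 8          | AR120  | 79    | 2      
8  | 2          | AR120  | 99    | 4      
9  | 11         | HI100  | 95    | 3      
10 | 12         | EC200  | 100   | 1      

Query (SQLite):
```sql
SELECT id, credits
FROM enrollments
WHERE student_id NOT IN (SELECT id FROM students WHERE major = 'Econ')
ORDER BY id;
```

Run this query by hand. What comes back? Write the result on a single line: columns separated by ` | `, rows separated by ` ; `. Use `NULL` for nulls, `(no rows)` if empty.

1 | 1 ; 5 | 2 ; 9 | 3 ; 10 | 1

Inner query: students.id where major = 'Econ'.
Outer: keep enrollments rows whose student_id is not in that set.
Inner query → {2, 8}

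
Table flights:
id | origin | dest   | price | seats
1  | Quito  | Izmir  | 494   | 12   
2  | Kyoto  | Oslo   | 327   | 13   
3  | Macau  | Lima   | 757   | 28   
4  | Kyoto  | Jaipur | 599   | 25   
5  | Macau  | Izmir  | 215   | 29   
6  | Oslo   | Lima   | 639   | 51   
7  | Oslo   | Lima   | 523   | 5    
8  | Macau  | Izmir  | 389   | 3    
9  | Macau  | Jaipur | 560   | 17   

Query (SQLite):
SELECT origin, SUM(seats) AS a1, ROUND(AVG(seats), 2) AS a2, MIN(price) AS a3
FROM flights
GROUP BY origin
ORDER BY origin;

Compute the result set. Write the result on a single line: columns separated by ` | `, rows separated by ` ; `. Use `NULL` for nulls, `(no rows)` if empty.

Group flights by origin.
Per group compute: SUM(seats), ROUND(AVG(seats), 2), MIN(price).
  Kyoto: ids {2, 4} → SUM(seats)=38, ROUND(AVG(seats), 2)=19, MIN(price)=327
  Macau: ids {3, 5, 8, 9} → SUM(seats)=77, ROUND(AVG(seats), 2)=19.25, MIN(price)=215
  Oslo: ids {6, 7} → SUM(seats)=56, ROUND(AVG(seats), 2)=28, MIN(price)=523
  Quito: ids {1} → SUM(seats)=12, ROUND(AVG(seats), 2)=12, MIN(price)=494

Kyoto | 38 | 19 | 327 ; Macau | 77 | 19.25 | 215 ; Oslo | 56 | 28 | 523 ; Quito | 12 | 12 | 494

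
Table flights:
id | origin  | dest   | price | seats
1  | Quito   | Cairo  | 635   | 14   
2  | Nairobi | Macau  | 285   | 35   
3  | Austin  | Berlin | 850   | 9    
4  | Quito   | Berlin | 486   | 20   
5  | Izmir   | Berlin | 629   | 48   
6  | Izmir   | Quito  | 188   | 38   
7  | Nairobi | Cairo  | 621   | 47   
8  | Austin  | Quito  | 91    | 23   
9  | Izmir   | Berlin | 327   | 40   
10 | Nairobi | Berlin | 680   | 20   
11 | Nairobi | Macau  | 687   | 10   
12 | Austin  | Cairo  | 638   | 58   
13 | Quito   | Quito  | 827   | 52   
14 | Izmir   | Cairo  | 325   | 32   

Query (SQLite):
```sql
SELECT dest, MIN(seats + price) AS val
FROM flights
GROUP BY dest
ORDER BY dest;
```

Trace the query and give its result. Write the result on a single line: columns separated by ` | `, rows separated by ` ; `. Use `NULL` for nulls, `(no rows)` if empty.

Berlin | 367 ; Cairo | 357 ; Macau | 320 ; Quito | 114

For each row compute seats + price.
Group by dest; take MIN of the expression per group.
  Berlin: ids {3, 4, 5, 9, 10} → MIN(seats + price)=367
  Cairo: ids {1, 7, 12, 14} → MIN(seats + price)=357
  Macau: ids {2, 11} → MIN(seats + price)=320
  Quito: ids {6, 8, 13} → MIN(seats + price)=114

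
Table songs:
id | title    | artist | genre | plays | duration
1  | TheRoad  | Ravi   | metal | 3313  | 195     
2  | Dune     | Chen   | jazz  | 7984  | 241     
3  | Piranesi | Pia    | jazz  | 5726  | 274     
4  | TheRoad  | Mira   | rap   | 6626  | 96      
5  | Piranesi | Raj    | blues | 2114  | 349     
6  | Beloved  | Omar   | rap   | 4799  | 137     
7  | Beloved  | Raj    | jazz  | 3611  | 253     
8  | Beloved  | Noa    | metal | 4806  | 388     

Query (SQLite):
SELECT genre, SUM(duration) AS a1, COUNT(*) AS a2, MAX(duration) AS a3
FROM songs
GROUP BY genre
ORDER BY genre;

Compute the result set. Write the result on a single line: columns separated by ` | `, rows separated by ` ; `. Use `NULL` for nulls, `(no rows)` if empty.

Group songs by genre.
Per group compute: SUM(duration), COUNT(*), MAX(duration).
  blues: ids {5} → SUM(duration)=349, COUNT(*)=1, MAX(duration)=349
  jazz: ids {2, 3, 7} → SUM(duration)=768, COUNT(*)=3, MAX(duration)=274
  metal: ids {1, 8} → SUM(duration)=583, COUNT(*)=2, MAX(duration)=388
  rap: ids {4, 6} → SUM(duration)=233, COUNT(*)=2, MAX(duration)=137

blues | 349 | 1 | 349 ; jazz | 768 | 3 | 274 ; metal | 583 | 2 | 388 ; rap | 233 | 2 | 137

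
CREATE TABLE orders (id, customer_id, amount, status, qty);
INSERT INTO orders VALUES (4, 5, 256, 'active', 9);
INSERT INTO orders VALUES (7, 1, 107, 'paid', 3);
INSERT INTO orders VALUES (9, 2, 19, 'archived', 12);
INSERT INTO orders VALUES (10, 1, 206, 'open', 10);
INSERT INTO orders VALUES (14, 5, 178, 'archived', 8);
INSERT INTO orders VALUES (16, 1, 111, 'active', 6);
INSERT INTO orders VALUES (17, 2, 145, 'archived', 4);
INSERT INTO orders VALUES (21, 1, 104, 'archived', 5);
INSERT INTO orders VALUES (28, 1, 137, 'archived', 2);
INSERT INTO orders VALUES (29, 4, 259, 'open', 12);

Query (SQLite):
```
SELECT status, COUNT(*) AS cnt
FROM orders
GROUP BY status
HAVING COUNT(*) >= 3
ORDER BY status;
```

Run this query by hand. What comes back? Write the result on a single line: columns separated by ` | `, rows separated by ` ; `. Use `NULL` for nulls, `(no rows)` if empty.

archived | 5

Partition orders by status; compute COUNT(*) within each group.
HAVING: keep groups with count ≥ 3.
  active: ids {4, 16} → COUNT(*)=2
  archived: ids {9, 14, 17, 21, 28} → COUNT(*)=5
  open: ids {10, 29} → COUNT(*)=2
  paid: ids {7} → COUNT(*)=1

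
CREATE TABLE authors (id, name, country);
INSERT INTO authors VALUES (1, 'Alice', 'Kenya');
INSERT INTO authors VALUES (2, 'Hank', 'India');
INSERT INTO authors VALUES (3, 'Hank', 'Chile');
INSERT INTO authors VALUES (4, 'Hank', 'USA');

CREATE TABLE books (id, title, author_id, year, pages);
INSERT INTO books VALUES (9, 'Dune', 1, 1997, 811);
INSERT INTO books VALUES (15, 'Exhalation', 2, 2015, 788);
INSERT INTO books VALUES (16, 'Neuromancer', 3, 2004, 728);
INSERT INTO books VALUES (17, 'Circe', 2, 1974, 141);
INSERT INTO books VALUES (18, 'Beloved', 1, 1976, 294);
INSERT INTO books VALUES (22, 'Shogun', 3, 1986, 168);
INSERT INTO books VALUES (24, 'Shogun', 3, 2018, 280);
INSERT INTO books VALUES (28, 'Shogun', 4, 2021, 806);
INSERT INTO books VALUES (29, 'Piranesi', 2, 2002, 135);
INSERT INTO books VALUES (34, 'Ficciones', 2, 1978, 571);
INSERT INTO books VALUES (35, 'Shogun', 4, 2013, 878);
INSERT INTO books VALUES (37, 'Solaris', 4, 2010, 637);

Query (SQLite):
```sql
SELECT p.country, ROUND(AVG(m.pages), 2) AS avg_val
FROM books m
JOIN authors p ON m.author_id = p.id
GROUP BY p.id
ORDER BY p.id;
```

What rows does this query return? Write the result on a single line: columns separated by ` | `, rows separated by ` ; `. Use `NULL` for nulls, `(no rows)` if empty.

Kenya | 552.5 ; India | 408.75 ; Chile | 392 ; USA | 773.67

Join each books row to its authors via author_id.
Group joined rows by authors.id; compute ROUND(AVG(m.pages), 2) per group.
  1: ids {9, 18} → ROUND(AVG(m.pages), 2)=552.5
  2: ids {15, 17, 29, 34} → ROUND(AVG(m.pages), 2)=408.75
  3: ids {16, 22, 24} → ROUND(AVG(m.pages), 2)=392
  4: ids {28, 35, 37} → ROUND(AVG(m.pages), 2)=773.67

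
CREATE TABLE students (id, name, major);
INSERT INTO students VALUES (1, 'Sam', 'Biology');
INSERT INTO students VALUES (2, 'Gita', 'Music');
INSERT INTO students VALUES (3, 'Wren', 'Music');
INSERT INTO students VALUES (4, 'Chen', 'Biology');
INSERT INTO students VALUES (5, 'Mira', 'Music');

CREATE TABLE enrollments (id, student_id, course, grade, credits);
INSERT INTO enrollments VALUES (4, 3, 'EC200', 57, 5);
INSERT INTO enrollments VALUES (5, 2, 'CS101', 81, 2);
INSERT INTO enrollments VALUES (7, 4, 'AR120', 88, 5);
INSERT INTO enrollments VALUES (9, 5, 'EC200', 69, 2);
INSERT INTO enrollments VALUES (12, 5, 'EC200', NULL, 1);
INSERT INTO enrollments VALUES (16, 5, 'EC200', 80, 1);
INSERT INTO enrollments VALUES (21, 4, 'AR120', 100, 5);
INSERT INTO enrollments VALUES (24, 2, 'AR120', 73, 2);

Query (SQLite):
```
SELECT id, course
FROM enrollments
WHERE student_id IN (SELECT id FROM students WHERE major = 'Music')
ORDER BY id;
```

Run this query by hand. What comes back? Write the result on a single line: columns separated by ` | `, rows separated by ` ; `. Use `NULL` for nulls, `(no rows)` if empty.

Inner query: students.id where major = 'Music'.
Outer: keep enrollments rows whose student_id is in that set.
Inner query → {2, 3, 5}

4 | EC200 ; 5 | CS101 ; 9 | EC200 ; 12 | EC200 ; 16 | EC200 ; 24 | AR120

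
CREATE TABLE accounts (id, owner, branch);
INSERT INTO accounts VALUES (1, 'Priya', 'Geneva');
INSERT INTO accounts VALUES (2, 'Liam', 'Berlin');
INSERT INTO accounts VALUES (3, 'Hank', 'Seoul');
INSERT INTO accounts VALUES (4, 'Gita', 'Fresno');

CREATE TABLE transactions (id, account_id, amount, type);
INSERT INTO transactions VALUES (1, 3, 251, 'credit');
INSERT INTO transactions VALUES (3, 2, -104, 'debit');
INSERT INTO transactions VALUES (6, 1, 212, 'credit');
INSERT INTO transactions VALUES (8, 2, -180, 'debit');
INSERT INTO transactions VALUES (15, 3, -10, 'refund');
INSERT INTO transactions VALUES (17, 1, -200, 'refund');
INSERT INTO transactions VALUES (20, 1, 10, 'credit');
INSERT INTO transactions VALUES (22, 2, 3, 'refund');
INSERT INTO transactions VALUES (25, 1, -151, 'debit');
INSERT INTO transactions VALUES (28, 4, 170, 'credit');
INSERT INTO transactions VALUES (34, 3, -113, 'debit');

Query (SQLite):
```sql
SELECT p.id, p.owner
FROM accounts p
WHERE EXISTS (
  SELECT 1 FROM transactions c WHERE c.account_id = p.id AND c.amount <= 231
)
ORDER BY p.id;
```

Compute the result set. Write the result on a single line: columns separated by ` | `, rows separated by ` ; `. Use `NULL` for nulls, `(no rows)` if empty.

1 | Priya ; 2 | Liam ; 3 | Hank ; 4 | Gita

For each accounts row, check whether any transactions with matching account_id has amount <= 231.
Keep rows where that is true.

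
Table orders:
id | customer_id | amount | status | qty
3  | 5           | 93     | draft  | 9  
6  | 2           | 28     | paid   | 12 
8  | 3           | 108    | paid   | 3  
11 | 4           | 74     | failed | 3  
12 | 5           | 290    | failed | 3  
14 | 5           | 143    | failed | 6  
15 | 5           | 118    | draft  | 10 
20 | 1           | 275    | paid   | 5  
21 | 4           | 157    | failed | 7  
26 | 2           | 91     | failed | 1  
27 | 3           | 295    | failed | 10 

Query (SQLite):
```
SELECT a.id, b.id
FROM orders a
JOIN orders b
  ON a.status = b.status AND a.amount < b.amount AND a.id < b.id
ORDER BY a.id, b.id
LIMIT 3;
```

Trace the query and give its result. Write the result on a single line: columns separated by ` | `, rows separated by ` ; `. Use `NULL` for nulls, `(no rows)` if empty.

Pairs (a,b) with same status, a.amount < b.amount, a.id < b.id.
status groups: draft:{3,15} failed:{11,12,14,21,26,27} paid:{6,8,20}
Ordered by (a.id, b.id); first 3.

3 | 15 ; 6 | 8 ; 6 | 20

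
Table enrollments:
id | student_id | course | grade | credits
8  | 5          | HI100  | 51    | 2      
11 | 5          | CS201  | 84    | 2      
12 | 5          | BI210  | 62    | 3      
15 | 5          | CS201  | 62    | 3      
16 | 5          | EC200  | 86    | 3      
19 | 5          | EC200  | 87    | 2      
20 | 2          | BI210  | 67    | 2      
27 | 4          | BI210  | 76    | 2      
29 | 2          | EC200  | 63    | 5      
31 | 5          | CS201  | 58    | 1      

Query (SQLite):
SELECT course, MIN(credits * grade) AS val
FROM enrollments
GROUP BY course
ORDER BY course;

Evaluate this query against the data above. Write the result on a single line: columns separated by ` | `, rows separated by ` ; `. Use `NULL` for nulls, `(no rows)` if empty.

BI210 | 134 ; CS201 | 58 ; EC200 | 174 ; HI100 | 102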